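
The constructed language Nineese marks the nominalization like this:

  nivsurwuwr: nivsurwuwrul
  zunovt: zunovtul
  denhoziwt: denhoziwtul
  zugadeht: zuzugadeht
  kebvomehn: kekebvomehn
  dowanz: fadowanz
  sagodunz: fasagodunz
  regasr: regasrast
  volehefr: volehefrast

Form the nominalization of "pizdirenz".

zunovt and zugadeht both end in -t yet inflect differently (zunovtul, zuzugadeht), so the final letter is not what conditions the rule; the second-to-last letter is.
"pizdirenz" has second-to-last letter 'n'. The stems whose second-to-last letter is 'n' (dowanz → fadowanz, sagodunz → fasagodunz) add the prefix fa-.
The other patterns: stems whose second-to-last letter is 'v' or 'w' add -ul; stems whose second-to-last letter is 'h' repeat the first consonant+vowel as a prefix; stems whose second-to-last letter is 'f' or 's' add -ast.
So pizdirenz → fapizdirenz.

fapizdirenz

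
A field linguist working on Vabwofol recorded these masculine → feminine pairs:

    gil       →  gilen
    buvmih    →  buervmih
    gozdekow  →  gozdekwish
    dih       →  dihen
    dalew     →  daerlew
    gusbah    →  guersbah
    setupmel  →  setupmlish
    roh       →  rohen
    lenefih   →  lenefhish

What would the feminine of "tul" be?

tulen

dih and buvmih both end in -h yet inflect differently (dihen, buervmih), so the final letter is not what conditions the rule; the number of vowels is.
"tul" has 1 vowel. The stems with 1 vowel (dih → dihen, gil → gilen, roh → rohen) add -en.
The other patterns: stems with 2 vowels insert -er- after the first vowel; stems with 3 vowels delete the last vowel and add -ish.
So tul → tulen.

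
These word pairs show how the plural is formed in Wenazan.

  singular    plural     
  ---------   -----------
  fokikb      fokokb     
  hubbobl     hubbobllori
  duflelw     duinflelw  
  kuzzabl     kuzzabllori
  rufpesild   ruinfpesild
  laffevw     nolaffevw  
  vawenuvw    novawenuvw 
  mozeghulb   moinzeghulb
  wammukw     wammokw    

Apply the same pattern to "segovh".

"segovh" has second-to-last letter 'v'. The stems whose second-to-last letter is 'v' (vawenuvw → novawenuvw, laffevw → nolaffevw) add the prefix no-.
The other patterns: stems whose second-to-last letter is 'l' insert -in- after the first vowel; stems whose second-to-last letter is 'k' change the last vowel to 'o'; stems whose second-to-last letter is 'b' double the final consonant and add -ori.
So segovh → nosegovh.

nosegovh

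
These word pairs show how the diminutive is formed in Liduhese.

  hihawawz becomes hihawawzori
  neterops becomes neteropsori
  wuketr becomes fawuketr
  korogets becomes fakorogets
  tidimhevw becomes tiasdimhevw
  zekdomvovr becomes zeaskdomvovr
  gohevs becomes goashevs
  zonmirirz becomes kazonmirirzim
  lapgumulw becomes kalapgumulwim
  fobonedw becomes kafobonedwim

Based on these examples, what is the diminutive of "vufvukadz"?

neterops and korogets both end in -s yet inflect differently (neteropsori, fakorogets), so the final letter is not what conditions the rule; the second-to-last letter is.
"vufvukadz" has second-to-last letter 'd'. The one such stem in the data (fobonedw → kafobonedwim) adds ka- … -im around the stem, so the same rule applies.
So vufvukadz → kavufvukadzim.

kavufvukadzim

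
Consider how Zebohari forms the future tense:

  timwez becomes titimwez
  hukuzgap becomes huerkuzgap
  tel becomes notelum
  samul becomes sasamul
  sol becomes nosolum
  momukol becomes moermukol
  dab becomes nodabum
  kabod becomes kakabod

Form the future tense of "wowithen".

woerwithen

"wowithen" has 3 vowels. The stems with 3 vowels (hukuzgap → huerkuzgap, momukol → moermukol) insert -er- after the first vowel.
The other patterns: stems with 1 vowel add no- … -um around the stem; stems with 2 vowels repeat the first consonant+vowel as a prefix.
So wowithen → woerwithen.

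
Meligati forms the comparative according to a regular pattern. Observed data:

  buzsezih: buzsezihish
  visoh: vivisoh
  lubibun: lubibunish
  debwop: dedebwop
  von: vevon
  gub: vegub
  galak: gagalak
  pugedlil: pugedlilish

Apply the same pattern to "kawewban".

kawewbanish

"kawewban" has 3 vowels. The stems with 3 vowels (lubibun → lubibunish, pugedlil → pugedlilish, buzsezih → buzsezihish) add -ish.
The other patterns: stems with 1 vowel add the prefix ve-; stems with 2 vowels repeat the first consonant+vowel as a prefix.
So kawewban → kawewbanish.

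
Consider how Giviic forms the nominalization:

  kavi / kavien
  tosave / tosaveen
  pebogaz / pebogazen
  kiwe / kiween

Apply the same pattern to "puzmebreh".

puzmebrehen

Every pair shown (kavi → kavien, tosave → tosaveen, pebogaz → pebogazen, …) follows the same rule: add -en.
So puzmebreh → puzmebrehen.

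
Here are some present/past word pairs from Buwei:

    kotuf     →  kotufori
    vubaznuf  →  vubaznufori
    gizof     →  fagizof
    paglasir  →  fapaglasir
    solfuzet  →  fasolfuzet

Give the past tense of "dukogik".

kotuf and gizof both end in -f yet inflect differently (kotufori, fagizof), so the final letter is not what conditions the rule; the last vowel is.
"dukogik" has last vowel 'i'. The one such stem in the data (paglasir → fapaglasir) adds the prefix fa-, so the same rule applies.
The other pattern: stems whose last vowel is 'u' add -ori.
So dukogik → fadukogik.

fadukogik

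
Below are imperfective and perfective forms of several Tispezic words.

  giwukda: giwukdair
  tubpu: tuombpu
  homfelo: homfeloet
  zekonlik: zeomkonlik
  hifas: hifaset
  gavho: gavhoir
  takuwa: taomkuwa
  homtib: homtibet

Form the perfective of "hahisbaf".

hahisbafet

"hahisbaf" begins with h-. The stems beginning with h- (homtib → homtibet, hifas → hifaset, homfelo → homfeloet) add -et.
So hahisbaf → hahisbafet.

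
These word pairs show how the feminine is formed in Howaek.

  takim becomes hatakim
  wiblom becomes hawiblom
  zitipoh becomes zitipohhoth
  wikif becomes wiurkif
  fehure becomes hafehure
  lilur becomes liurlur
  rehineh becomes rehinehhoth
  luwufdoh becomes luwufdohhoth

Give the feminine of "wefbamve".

zitipoh and wiblom both have last vowel 'o' yet inflect differently (zitipohhoth, hawiblom), so the last vowel is not what conditions the rule; the final letter is.
"wefbamve" ends in -e. The one such stem in the data (fehure → hafehure) adds the prefix ha-, so the same rule applies.
The other patterns: stems ending in -h double the final consonant and add -oth; stems ending in -f or -r insert -ur- after the first vowel.
So wefbamve → hawefbamve.

hawefbamve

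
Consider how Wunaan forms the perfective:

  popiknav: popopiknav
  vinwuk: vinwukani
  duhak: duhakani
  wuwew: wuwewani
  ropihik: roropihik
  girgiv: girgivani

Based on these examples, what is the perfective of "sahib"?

sahibani

ropihik and duhak both end in -k yet inflect differently (roropihik, duhakani), so the final letter is not what conditions the rule; the number of vowels is.
"sahib" has 2 vowels. The stems with 2 vowels (duhak → duhakani, girgiv → girgivani, wuwew → wuwewani) add -ani.
The other pattern: stems with 3 vowels repeat the first consonant+vowel as a prefix.
So sahib → sahibani.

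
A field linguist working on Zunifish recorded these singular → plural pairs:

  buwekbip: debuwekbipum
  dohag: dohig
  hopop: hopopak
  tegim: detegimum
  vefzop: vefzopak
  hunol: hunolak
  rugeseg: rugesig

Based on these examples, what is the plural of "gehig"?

vefzop and buwekbip both end in -p yet inflect differently (vefzopak, debuwekbipum), so the final letter is not what conditions the rule; the last vowel is.
"gehig" has last vowel 'i'. The stems whose last vowel is 'i' (buwekbip → debuwekbipum, tegim → detegimum) add de- … -um around the stem.
The other patterns: stems whose last vowel is 'o' add -ak; stems whose last vowel is 'a' or 'e' change the last vowel to 'i'.
So gehig → degehigum.

degehigum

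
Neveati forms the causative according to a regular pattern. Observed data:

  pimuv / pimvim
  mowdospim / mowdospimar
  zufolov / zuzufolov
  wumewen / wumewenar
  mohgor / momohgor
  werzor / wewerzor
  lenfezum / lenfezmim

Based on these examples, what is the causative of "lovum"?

"lovum" has last vowel 'u'. The stems whose last vowel is 'u' (lenfezum → lenfezmim, pimuv → pimvim) delete the last vowel and add -im.
So lovum → lovmim.

lovmim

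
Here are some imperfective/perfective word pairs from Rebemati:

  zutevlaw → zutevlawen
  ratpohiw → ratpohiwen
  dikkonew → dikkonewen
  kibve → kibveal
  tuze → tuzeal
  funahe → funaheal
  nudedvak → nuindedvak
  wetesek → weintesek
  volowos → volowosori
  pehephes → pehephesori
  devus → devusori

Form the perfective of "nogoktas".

dikkonew and kibve both have last vowel 'e' yet inflect differently (dikkonewen, kibveal), so the last vowel is not what conditions the rule; the final letter is.
"nogoktas" ends in -s. The stems ending in -s (volowos → volowosori, pehephes → pehephesori, devus → devusori) add -ori.
So nogoktas → nogoktasori.

nogoktasori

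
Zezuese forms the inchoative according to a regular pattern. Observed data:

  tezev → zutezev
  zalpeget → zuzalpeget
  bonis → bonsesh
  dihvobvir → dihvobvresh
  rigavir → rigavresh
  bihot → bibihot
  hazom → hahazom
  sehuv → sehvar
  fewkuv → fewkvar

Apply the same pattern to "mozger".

zalpeget and bihot both end in -t yet inflect differently (zuzalpeget, bibihot), so the final letter is not what conditions the rule; the last vowel is.
"mozger" has last vowel 'e'. The stems whose last vowel is 'e' (tezev → zutezev, zalpeget → zuzalpeget) add the prefix zu-.
So mozger → zumozger.

zumozger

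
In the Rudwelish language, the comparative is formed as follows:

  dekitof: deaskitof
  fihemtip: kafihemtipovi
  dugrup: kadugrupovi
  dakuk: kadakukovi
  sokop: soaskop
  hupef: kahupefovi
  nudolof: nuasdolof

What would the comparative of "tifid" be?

sokop and dugrup both end in -p yet inflect differently (soaskop, kadugrupovi), so the final letter is not what conditions the rule; the last vowel is.
"tifid" has last vowel 'i'. The one such stem in the data (fihemtip → kafihemtipovi) adds ka- … -ovi around the stem, so the same rule applies.
So tifid → katifidovi.

katifidovi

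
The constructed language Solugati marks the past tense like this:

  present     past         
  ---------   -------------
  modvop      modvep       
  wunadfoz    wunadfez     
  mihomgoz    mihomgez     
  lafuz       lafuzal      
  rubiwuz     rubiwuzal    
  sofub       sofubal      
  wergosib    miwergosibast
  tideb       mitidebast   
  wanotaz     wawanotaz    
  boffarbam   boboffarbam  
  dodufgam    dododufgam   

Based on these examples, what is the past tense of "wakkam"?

wunadfoz and lafuz both end in -z yet inflect differently (wunadfez, lafuzal), so the final letter is not what conditions the rule; the last vowel is.
"wakkam" has last vowel 'a'. The stems whose last vowel is 'a' (wanotaz → wawanotaz, boffarbam → boboffarbam, dodufgam → dododufgam) repeat the first consonant+vowel as a prefix.
So wakkam → wawakkam.

wawakkam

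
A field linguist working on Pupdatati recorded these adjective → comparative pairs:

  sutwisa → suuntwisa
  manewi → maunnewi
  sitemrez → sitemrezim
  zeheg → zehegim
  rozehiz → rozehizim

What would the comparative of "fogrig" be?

fogrigim

"fogrig" ends in a consonant. The stems ending in a consonant (sitemrez → sitemrezim, zeheg → zehegim, rozehiz → rozehizim) add -im.
So fogrig → fogrigim.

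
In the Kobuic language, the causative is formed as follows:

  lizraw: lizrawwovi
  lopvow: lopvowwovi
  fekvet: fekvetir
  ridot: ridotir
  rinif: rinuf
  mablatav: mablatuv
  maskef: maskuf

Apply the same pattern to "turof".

turuf

lopvow and ridot both have last vowel 'o' yet inflect differently (lopvowwovi, ridotir), so the last vowel is not what conditions the rule; the final letter is.
"turof" ends in -f. The stems ending in -f (rinif → rinuf, maskef → maskuf) change the last vowel to 'u'.
The other patterns: stems ending in -w double the final consonant and add -ovi; stems ending in -t add -ir.
So turof → turuf.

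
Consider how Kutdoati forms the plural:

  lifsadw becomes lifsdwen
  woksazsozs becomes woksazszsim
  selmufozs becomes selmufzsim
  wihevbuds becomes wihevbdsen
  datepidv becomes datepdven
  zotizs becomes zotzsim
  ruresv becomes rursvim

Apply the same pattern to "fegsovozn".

fegsovznim

datepidv and ruresv both end in -v yet inflect differently (datepdven, rursvim), so the final letter is not what conditions the rule; the second-to-last letter is.
"fegsovozn" has second-to-last letter 'z'. The stems whose second-to-last letter is 'z' (woksazsozs → woksazszsim, selmufozs → selmufzsim, zotizs → zotzsim) delete the last vowel and add -im.
So fegsovozn → fegsovznim.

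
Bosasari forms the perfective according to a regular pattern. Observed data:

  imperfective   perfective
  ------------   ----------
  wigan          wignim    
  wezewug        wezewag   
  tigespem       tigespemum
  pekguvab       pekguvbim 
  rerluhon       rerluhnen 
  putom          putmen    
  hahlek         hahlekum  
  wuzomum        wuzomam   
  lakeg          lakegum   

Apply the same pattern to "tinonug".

"tinonug" has last vowel 'u'. The stems whose last vowel is 'u' (wezewug → wezewag, wuzomum → wuzomam) change the last vowel to 'a'.
The other patterns: stems whose last vowel is 'o' delete the last vowel and add -en; stems whose last vowel is 'a' delete the last vowel and add -im; stems whose last vowel is 'e' add -um.
So tinonug → tinonag.

tinonag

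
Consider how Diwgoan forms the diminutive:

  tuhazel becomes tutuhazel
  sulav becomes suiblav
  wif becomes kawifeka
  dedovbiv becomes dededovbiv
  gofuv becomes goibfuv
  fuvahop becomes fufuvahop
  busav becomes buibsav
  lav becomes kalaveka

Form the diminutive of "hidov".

lav and busav both end in -v yet inflect differently (kalaveka, buibsav), so the final letter is not what conditions the rule; the number of vowels is.
"hidov" has 2 vowels. The stems with 2 vowels (busav → buibsav, gofuv → goibfuv, sulav → suiblav) insert -ib- after the first vowel.
The other patterns: stems with 1 vowel add ka- … -eka around the stem; stems with 3 vowels repeat the first consonant+vowel as a prefix.
So hidov → hiibdov.

hiibdov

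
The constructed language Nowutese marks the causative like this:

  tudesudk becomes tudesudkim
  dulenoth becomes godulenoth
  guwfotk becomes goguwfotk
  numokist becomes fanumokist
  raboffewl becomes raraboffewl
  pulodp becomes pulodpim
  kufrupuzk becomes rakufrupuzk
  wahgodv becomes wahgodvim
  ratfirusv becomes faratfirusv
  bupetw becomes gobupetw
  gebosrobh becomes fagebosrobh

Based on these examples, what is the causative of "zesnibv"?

guwfotk and tudesudk both end in -k yet inflect differently (goguwfotk, tudesudkim), so the final letter is not what conditions the rule; the second-to-last letter is.
"zesnibv" has second-to-last letter 'b'. The one such stem in the data (gebosrobh → fagebosrobh) adds the prefix fa-, so the same rule applies.
The other patterns: stems whose second-to-last letter is 't' add the prefix go-; stems whose second-to-last letter is 'd' add -im; stems whose second-to-last letter is 'w' or 'z' add the prefix ra-.
So zesnibv → fazesnibv.

fazesnibv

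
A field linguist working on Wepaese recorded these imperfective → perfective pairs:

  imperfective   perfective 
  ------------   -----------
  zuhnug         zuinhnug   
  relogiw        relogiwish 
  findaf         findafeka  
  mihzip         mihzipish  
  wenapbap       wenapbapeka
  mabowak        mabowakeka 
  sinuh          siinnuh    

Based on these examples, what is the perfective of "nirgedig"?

nirgedigish

mihzip and wenapbap both end in -p yet inflect differently (mihzipish, wenapbapeka), so the final letter is not what conditions the rule; the last vowel is.
"nirgedig" has last vowel 'i'. The stems whose last vowel is 'i' (relogiw → relogiwish, mihzip → mihzipish) add -ish.
The other patterns: stems whose last vowel is 'u' insert -in- after the first vowel; stems whose last vowel is 'a' add -eka.
So nirgedig → nirgedigish.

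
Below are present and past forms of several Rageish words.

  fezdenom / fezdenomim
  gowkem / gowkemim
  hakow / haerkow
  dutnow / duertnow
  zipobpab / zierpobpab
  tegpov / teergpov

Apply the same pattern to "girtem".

girtemim

fezdenom and hakow both have last vowel 'o' yet inflect differently (fezdenomim, haerkow), so the last vowel is not what conditions the rule; the final letter is.
"girtem" ends in -m. The stems ending in -m (fezdenom → fezdenomim, gowkem → gowkemim) add -im.
So girtem → girtemim.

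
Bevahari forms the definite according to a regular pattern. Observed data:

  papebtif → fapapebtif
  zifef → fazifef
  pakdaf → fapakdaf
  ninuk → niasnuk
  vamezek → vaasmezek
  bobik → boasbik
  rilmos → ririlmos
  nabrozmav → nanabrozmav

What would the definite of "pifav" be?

"pifav" ends in -v. The one such stem in the data (nabrozmav → nanabrozmav) repeats the first consonant+vowel as a prefix (as does rilmos), so the same rule applies.
The other patterns: stems ending in -f add the prefix fa-; stems ending in -k insert -as- after the first vowel.
So pifav → pipifav.

pipifav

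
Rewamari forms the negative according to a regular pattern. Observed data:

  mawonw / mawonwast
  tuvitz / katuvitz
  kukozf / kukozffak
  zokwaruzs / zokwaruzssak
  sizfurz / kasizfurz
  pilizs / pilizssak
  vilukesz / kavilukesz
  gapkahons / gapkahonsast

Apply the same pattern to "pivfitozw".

"pivfitozw" has second-to-last letter 'z'. The stems whose second-to-last letter is 'z' (kukozf → kukozffak, pilizs → pilizssak, zokwaruzs → zokwaruzssak) double the final consonant and add -ak.
So pivfitozw → pivfitozwwak.

pivfitozwwak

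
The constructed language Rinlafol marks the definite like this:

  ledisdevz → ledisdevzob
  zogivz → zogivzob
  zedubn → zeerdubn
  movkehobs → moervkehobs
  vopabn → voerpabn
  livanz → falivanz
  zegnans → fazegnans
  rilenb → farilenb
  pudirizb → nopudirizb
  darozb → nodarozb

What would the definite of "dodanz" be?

ledisdevz and livanz both end in -z yet inflect differently (ledisdevzob, falivanz), so the final letter is not what conditions the rule; the second-to-last letter is.
"dodanz" has second-to-last letter 'n'. The stems whose second-to-last letter is 'n' (livanz → falivanz, zegnans → fazegnans, rilenb → farilenb) add the prefix fa-.
The other patterns: stems whose second-to-last letter is 'v' add -ob; stems whose second-to-last letter is 'b' insert -er- after the first vowel; stems whose second-to-last letter is 'z' add the prefix no-.
So dodanz → fadodanz.

fadodanz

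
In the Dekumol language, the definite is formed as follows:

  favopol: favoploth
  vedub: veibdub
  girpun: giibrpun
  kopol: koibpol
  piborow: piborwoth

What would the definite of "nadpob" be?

naibdpob

favopol and kopol both end in -l yet inflect differently (favoploth, koibpol), so the final letter is not what conditions the rule; the number of vowels is.
"nadpob" has 2 vowels. The stems with 2 vowels (kopol → koibpol, girpun → giibrpun, vedub → veibdub) insert -ib- after the first vowel.
So nadpob → naibdpob.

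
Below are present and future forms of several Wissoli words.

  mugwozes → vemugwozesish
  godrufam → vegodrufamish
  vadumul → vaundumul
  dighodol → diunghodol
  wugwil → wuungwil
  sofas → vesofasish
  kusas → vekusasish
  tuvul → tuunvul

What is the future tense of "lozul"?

lounzul

tuvul and sofas both have 2 vowels yet inflect differently (tuunvul, vesofasish), so the number of vowels is not what conditions the rule; the final letter is.
"lozul" ends in -l. The stems ending in -l (vadumul → vaundumul, tuvul → tuunvul, dighodol → diunghodol) insert -un- after the first vowel.
So lozul → lounzul.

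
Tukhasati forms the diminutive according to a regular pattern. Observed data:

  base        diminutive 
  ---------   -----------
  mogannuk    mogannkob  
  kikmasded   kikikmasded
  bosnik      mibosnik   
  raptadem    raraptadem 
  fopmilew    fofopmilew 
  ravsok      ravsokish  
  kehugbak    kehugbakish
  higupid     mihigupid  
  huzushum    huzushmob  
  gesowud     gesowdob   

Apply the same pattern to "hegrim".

mihegrim

kehugbak and mogannuk both end in -k yet inflect differently (kehugbakish, mogannkob), so the final letter is not what conditions the rule; the last vowel is.
"hegrim" has last vowel 'i'. The stems whose last vowel is 'i' (bosnik → mibosnik, higupid → mihigupid) add the prefix mi-.
The other patterns: stems whose last vowel is 'e' repeat the first consonant+vowel as a prefix; stems whose last vowel is 'a' or 'o' add -ish; stems whose last vowel is 'u' delete the last vowel and add -ob.
So hegrim → mihegrim.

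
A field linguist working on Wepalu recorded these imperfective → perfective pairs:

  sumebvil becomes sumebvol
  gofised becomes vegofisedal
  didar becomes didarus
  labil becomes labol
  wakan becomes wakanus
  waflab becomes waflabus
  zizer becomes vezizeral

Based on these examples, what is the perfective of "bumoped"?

"bumoped" has last vowel 'e'. The stems whose last vowel is 'e' (gofised → vegofisedal, zizer → vezizeral) add ve- … -al around the stem.
The other patterns: stems whose last vowel is 'a' add -us; stems whose last vowel is 'i' change the last vowel to 'o'.
So bumoped → vebumopedal.

vebumopedal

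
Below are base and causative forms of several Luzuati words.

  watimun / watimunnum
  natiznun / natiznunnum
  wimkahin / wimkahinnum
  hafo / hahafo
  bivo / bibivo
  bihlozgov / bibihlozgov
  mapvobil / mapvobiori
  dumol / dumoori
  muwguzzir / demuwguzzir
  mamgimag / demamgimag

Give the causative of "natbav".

nanatbav

wimkahin and mapvobil both have last vowel 'i' yet inflect differently (wimkahinnum, mapvobiori), so the last vowel is not what conditions the rule; the final letter is.
"natbav" ends in -v. The one such stem in the data (bihlozgov → bibihlozgov) repeats the first consonant+vowel as a prefix (as do hafo, bivo), so the same rule applies.
So natbav → nanatbav.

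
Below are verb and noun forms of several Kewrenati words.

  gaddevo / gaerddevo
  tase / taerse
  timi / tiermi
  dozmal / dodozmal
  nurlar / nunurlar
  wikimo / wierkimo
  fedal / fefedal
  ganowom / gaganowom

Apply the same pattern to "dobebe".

"dobebe" ends in a vowel. The stems ending in a vowel (timi → tiermi, tase → taerse, wikimo → wierkimo) insert -er- after the first vowel.
So dobebe → doerbebe.

doerbebe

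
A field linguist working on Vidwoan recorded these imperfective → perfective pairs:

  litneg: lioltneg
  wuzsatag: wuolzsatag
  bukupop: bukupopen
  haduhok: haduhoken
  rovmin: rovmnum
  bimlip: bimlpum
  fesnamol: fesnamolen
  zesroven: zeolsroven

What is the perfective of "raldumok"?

raldumoken

"raldumok" has last vowel 'o'. The stems whose last vowel is 'o' (bukupop → bukupopen, fesnamol → fesnamolen, haduhok → haduhoken) add -en.
The other patterns: stems whose last vowel is 'i' delete the last vowel and add -um; stems whose last vowel is 'a' or 'e' insert -ol- after the first vowel.
So raldumok → raldumoken.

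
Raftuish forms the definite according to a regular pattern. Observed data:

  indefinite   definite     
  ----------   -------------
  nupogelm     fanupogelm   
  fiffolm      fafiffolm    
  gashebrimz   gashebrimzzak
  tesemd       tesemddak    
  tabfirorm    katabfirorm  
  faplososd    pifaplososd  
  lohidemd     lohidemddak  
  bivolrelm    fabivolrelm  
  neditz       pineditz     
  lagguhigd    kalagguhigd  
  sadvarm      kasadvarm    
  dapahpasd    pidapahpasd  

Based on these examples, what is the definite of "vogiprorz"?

kavogiprorz

"vogiprorz" has second-to-last letter 'r'. The stems whose second-to-last letter is 'r' (tabfirorm → katabfirorm, sadvarm → kasadvarm) add the prefix ka-.
So vogiprorz → kavogiprorz.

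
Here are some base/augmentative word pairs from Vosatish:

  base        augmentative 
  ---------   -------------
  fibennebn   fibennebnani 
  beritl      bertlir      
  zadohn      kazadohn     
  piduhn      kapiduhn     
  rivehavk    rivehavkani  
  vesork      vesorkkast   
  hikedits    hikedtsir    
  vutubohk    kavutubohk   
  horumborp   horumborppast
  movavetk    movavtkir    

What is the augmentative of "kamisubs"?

vutubohk and movavetk both end in -k yet inflect differently (kavutubohk, movavtkir), so the final letter is not what conditions the rule; the second-to-last letter is.
"kamisubs" has second-to-last letter 'b'. The one such stem in the data (fibennebn → fibennebnani) adds -ani, so the same rule applies.
So kamisubs → kamisubsani.

kamisubsani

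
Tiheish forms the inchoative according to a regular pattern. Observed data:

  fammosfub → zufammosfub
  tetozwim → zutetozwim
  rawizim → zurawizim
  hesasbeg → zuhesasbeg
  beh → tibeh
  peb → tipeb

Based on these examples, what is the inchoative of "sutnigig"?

"sutnigig" has 3 vowels. The stems with 3 vowels (fammosfub → zufammosfub, tetozwim → zutetozwim, rawizim → zurawizim) add the prefix zu-.
So sutnigig → zusutnigig.

zusutnigig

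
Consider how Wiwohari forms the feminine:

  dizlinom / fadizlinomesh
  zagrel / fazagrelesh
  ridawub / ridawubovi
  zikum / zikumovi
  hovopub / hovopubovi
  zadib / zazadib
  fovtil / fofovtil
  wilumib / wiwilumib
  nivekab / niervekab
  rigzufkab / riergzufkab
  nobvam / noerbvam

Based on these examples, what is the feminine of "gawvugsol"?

fagawvugsolesh

"gawvugsol" has last vowel 'o'. The one such stem in the data (dizlinom → fadizlinomesh) adds fa- … -esh around the stem, so the same rule applies.
So gawvugsol → fagawvugsolesh.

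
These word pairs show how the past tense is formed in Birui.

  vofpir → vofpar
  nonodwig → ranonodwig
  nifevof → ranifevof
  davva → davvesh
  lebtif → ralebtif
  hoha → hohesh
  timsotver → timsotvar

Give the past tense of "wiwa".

vofpir and nonodwig both have last vowel 'i' yet inflect differently (vofpar, ranonodwig), so the last vowel is not what conditions the rule; the final letter is.
"wiwa" ends in -a. The stems ending in -a (hoha → hohesh, davva → davvesh) drop the final letter and add -esh.
So wiwa → wiwesh.

wiwesh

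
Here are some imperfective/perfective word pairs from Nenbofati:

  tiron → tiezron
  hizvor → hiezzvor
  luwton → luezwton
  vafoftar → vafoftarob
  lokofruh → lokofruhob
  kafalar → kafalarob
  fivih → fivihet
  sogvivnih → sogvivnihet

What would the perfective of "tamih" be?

hizvor and vafoftar both end in -r yet inflect differently (hiezzvor, vafoftarob), so the final letter is not what conditions the rule; the last vowel is.
"tamih" has last vowel 'i'. The stems whose last vowel is 'i' (fivih → fivihet, sogvivnih → sogvivnihet) add -et.
The other patterns: stems whose last vowel is 'o' insert -ez- after the first vowel; stems whose last vowel is 'a' or 'u' add -ob.
So tamih → tamihet.

tamihet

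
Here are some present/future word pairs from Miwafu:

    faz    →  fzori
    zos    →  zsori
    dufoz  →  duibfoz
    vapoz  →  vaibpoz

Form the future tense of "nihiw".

niibhiw

faz and dufoz both end in -z yet inflect differently (fzori, duibfoz), so the final letter is not what conditions the rule; the number of vowels is.
"nihiw" has 2 vowels. The stems with 2 vowels (dufoz → duibfoz, vapoz → vaibpoz) insert -ib- after the first vowel.
So nihiw → niibhiw.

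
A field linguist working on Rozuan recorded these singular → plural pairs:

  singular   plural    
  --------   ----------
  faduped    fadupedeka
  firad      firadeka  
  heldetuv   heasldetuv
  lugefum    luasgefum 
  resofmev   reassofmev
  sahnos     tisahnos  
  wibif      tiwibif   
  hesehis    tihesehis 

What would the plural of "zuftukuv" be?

faduped and resofmev both have last vowel 'e' yet inflect differently (fadupedeka, reassofmev), so the last vowel is not what conditions the rule; the final letter is.
"zuftukuv" ends in -v. The stems ending in -v (heldetuv → heasldetuv, resofmev → reassofmev) insert -as- after the first vowel.
The other patterns: stems ending in -d add -eka; stems ending in -f or -s add the prefix ti-.
So zuftukuv → zuasftukuv.

zuasftukuv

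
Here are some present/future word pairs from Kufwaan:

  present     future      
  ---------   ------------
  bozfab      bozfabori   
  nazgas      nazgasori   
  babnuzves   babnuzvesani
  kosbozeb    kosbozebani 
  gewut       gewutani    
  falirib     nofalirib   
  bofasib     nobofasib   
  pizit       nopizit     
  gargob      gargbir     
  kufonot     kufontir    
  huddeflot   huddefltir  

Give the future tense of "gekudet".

nazgas and babnuzves both end in -s yet inflect differently (nazgasori, babnuzvesani), so the final letter is not what conditions the rule; the last vowel is.
"gekudet" has last vowel 'e'. The stems whose last vowel is 'e' (babnuzves → babnuzvesani, kosbozeb → kosbozebani) add -ani.
The other patterns: stems whose last vowel is 'a' add -ori; stems whose last vowel is 'i' add the prefix no-; stems whose last vowel is 'o' delete the last vowel and add -ir.
So gekudet → gekudetani.

gekudetani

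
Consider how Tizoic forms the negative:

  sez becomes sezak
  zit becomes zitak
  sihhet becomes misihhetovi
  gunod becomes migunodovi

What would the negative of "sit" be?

sihhet and zit both end in -t yet inflect differently (misihhetovi, zitak), so the final letter is not what conditions the rule; the number of vowels is.
"sit" has 1 vowel. The stems with 1 vowel (zit → zitak, sez → sezak) add -ak.
The other pattern: stems with 2 vowels add mi- … -ovi around the stem.
So sit → sitak.

sitak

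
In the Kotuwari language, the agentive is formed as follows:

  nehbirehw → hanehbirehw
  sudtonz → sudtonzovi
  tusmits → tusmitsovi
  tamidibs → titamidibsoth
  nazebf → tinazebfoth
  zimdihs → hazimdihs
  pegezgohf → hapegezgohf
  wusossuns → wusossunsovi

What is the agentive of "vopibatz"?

zimdihs and tamidibs both end in -s yet inflect differently (hazimdihs, titamidibsoth), so the final letter is not what conditions the rule; the second-to-last letter is.
"vopibatz" has second-to-last letter 't'. The one such stem in the data (tusmits → tusmitsovi) adds -ovi, so the same rule applies.
So vopibatz → vopibatzovi.

vopibatzovi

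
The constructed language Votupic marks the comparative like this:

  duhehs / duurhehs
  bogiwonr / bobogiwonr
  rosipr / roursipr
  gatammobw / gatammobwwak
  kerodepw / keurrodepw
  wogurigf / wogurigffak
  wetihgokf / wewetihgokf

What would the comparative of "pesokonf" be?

rosipr and bogiwonr both end in -r yet inflect differently (roursipr, bobogiwonr), so the final letter is not what conditions the rule; the second-to-last letter is.
"pesokonf" has second-to-last letter 'n'. The one such stem in the data (bogiwonr → bobogiwonr) repeats the first consonant+vowel as a prefix (as does wetihgokf), so the same rule applies.
The other patterns: stems whose second-to-last letter is 'h' or 'p' insert -ur- after the first vowel; stems whose second-to-last letter is 'b' or 'g' double the final consonant and add -ak.
So pesokonf → pepesokonf.

pepesokonf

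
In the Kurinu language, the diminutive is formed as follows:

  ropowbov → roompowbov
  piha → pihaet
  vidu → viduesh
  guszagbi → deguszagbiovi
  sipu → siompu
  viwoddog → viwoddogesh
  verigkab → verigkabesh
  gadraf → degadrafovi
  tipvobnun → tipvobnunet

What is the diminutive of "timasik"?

timasiket

vidu and sipu both end in -u yet inflect differently (viduesh, siompu), so the final letter is not what conditions the rule; the first letter is.
"timasik" begins with t-. The one such stem in the data (tipvobnun → tipvobnunet) adds -et, so the same rule applies.
The other patterns: stems beginning with v- add -esh; stems beginning with g- add de- … -ovi around the stem; stems beginning with r- or s- insert -om- after the first vowel.
So timasik → timasiket.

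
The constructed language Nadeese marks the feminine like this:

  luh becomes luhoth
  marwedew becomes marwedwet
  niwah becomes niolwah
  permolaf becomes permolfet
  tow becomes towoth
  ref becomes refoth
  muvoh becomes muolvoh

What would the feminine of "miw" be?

miwoth

luh and niwah both end in -h yet inflect differently (luhoth, niolwah), so the final letter is not what conditions the rule; the number of vowels is.
"miw" has 1 vowel. The stems with 1 vowel (luh → luhoth, ref → refoth, tow → towoth) add -oth.
So miw → miwoth.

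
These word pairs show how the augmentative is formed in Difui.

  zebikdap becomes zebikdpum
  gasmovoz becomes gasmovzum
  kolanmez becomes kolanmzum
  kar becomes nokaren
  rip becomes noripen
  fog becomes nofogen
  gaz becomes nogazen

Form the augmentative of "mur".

nomuren

zebikdap and rip both end in -p yet inflect differently (zebikdpum, noripen), so the final letter is not what conditions the rule; the number of vowels is.
"mur" has 1 vowel. The stems with 1 vowel (kar → nokaren, rip → noripen, fog → nofogen) add no- … -en around the stem.
So mur → nomuren.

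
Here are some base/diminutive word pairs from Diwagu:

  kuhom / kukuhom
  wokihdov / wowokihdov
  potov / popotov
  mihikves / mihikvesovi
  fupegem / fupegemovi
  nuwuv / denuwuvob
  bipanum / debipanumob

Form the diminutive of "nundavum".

kuhom and fupegem both end in -m yet inflect differently (kukuhom, fupegemovi), so the final letter is not what conditions the rule; the last vowel is.
"nundavum" has last vowel 'u'. The stems whose last vowel is 'u' (nuwuv → denuwuvob, bipanum → debipanumob) add de- … -ob around the stem.
The other patterns: stems whose last vowel is 'o' repeat the first consonant+vowel as a prefix; stems whose last vowel is 'e' add -ovi.
So nundavum → denundavumob.

denundavumob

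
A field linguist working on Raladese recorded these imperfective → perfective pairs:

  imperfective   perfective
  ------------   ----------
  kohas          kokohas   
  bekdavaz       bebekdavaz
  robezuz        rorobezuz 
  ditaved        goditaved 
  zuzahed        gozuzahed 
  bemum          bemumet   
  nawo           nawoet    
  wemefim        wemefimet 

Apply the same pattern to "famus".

fafamus

robezuz and bemum both have last vowel 'u' yet inflect differently (rorobezuz, bemumet), so the last vowel is not what conditions the rule; the final letter is.
"famus" ends in -s. The one such stem in the data (kohas → kokohas) repeats the first consonant+vowel as a prefix (as do bekdavaz, robezuz), so the same rule applies.
The other patterns: stems ending in -d add the prefix go-; stems ending in -m or -o add -et.
So famus → fafamus.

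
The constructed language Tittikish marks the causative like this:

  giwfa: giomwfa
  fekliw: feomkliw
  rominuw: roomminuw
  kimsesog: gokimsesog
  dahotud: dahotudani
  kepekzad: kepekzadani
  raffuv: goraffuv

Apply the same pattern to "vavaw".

vaomvaw

giwfa and kepekzad both have last vowel 'a' yet inflect differently (giomwfa, kepekzadani), so the last vowel is not what conditions the rule; the final letter is.
"vavaw" ends in -w. The stems ending in -w (rominuw → roomminuw, fekliw → feomkliw) insert -om- after the first vowel.
So vavaw → vaomvaw.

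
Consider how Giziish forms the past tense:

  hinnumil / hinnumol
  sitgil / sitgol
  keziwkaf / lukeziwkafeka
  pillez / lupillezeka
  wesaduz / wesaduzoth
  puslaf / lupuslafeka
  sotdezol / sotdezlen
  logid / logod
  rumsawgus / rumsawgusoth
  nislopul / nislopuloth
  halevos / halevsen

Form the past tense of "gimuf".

halevos and rumsawgus both end in -s yet inflect differently (halevsen, rumsawgusoth), so the final letter is not what conditions the rule; the last vowel is.
"gimuf" has last vowel 'u'. The stems whose last vowel is 'u' (rumsawgus → rumsawgusoth, nislopul → nislopuloth, wesaduz → wesaduzoth) add -oth.
The other patterns: stems whose last vowel is 'o' delete the last vowel and add -en; stems whose last vowel is 'i' change the last vowel to 'o'; stems whose last vowel is 'a' or 'e' add lu- … -eka around the stem.
So gimuf → gimufoth.

gimufoth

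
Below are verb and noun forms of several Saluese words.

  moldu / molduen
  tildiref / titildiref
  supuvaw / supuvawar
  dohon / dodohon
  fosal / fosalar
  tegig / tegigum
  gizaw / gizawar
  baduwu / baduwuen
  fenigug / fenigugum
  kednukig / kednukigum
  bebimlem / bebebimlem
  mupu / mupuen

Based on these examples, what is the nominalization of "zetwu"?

zetwuen

"zetwu" ends in -u. The stems ending in -u (mupu → mupuen, moldu → molduen, baduwu → baduwuen) add -en.
The other patterns: stems ending in -l or -w add -ar; stems ending in -g add -um; stems ending in -f, -m or -n repeat the first consonant+vowel as a prefix.
So zetwu → zetwuen.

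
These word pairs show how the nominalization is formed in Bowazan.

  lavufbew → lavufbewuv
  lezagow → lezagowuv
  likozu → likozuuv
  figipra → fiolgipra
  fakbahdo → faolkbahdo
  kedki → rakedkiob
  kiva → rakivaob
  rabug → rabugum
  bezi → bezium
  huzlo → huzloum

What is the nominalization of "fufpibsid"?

fuolfpibsid

"fufpibsid" begins with f-. The stems beginning with f- (figipra → fiolgipra, fakbahdo → faolkbahdo) insert -ol- after the first vowel.
So fufpibsid → fuolfpibsid.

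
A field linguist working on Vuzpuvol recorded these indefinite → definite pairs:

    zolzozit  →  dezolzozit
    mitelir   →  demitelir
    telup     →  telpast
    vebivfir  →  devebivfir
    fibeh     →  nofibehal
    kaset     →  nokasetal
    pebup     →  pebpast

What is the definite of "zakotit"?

zolzozit and kaset both end in -t yet inflect differently (dezolzozit, nokasetal), so the final letter is not what conditions the rule; the last vowel is.
"zakotit" has last vowel 'i'. The stems whose last vowel is 'i' (vebivfir → devebivfir, mitelir → demitelir, zolzozit → dezolzozit) add the prefix de-.
The other patterns: stems whose last vowel is 'u' delete the last vowel and add -ast; stems whose last vowel is 'e' add no- … -al around the stem.
So zakotit → dezakotit.

dezakotit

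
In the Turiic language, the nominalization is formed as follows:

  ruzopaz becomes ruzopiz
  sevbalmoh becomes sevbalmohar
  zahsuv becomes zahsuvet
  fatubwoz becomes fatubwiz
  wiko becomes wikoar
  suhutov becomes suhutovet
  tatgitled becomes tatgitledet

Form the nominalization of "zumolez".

wiko and fatubwoz both have last vowel 'o' yet inflect differently (wikoar, fatubwiz), so the last vowel is not what conditions the rule; the final letter is.
"zumolez" ends in -z. The stems ending in -z (ruzopaz → ruzopiz, fatubwoz → fatubwiz) change the last vowel to 'i'.
So zumolez → zumoliz.

zumoliz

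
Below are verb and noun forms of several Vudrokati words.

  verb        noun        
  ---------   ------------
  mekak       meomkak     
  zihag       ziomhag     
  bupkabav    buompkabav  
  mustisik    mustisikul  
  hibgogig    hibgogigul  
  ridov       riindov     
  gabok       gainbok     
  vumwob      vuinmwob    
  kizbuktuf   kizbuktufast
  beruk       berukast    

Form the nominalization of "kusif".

"kusif" has last vowel 'i'. The stems whose last vowel is 'i' (mustisik → mustisikul, hibgogig → hibgogigul) add -ul.
So kusif → kusiful.

kusiful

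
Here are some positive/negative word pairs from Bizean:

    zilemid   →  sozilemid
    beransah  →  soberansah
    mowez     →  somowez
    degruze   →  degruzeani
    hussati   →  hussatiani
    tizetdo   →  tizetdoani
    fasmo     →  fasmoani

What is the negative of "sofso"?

mowez and degruze both have last vowel 'e' yet inflect differently (somowez, degruzeani), so the last vowel is not what conditions the rule; whether the stem ends in a vowel or a consonant is.
"sofso" ends in a vowel. The stems ending in a vowel (degruze → degruzeani, hussati → hussatiani, tizetdo → tizetdoani) add -ani.
The other pattern: stems ending in a consonant add the prefix so-.
So sofso → sofsoani.

sofsoani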